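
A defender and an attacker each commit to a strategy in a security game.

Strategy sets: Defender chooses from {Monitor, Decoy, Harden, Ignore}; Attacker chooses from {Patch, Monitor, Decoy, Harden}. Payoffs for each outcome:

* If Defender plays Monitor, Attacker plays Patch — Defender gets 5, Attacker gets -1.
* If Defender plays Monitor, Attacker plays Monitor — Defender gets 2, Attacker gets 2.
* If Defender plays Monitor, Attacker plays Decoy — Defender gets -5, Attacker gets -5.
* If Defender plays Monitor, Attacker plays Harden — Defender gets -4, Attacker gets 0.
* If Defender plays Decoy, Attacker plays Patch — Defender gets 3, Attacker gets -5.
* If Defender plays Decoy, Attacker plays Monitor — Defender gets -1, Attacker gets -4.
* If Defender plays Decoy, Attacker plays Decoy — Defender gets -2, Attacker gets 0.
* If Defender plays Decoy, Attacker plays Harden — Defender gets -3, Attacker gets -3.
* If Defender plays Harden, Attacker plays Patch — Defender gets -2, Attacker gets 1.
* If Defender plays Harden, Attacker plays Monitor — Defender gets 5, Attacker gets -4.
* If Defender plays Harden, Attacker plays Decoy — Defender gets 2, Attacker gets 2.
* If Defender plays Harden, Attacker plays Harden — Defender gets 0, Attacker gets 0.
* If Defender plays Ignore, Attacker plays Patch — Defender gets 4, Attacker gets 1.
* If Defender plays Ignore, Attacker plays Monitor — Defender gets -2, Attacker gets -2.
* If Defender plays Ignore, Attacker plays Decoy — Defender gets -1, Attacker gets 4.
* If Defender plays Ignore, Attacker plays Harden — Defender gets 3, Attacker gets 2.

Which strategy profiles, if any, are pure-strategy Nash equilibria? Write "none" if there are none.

(Harden, Decoy)

(Monitor, Patch): Attacker can switch to Monitor (-1 → 2). Not NE.
(Monitor, Monitor): Defender can switch to Harden (2 → 5). Not NE.
(Monitor, Decoy): Defender can switch to Decoy (-5 → -2). Not NE.
(Monitor, Harden): Defender can switch to Decoy (-4 → -3). Not NE.
(Decoy, Patch): Defender can switch to Monitor (3 → 5). Not NE.
(Decoy, Monitor): Defender can switch to Monitor (-1 → 2). Not NE.
(Decoy, Decoy): Defender can switch to Harden (-2 → 2). Not NE.
(Decoy, Harden): Defender can switch to Harden (-3 → 0). Not NE.
(Harden, Patch): Defender can switch to Monitor (-2 → 5). Not NE.
(Harden, Monitor): Attacker can switch to Patch (-4 → 1). Not NE.
(Harden, Decoy): Defender gets 2, best alternative -1; Attacker gets 2, best alternative 1. No profitable deviation — NE.
(Harden, Harden): Defender can switch to Ignore (0 → 3). Not NE.
(Ignore, Patch): Defender can switch to Monitor (4 → 5). Not NE.
(The remaining 3 profiles each have a profitable deviation by the same check.)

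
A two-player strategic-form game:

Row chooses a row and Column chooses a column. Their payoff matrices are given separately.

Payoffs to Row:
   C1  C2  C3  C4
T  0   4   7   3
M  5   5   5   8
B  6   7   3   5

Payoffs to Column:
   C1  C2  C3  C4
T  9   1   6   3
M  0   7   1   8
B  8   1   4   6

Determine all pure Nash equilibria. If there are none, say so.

Row against C1: payoffs 0, 5, 6 → best response B.
Row against C2: payoffs 4, 5, 7 → best response B.
Row against C3: payoffs 7, 5, 3 → best response T.
Row against C4: payoffs 3, 8, 5 → best response M.
Column against T: payoffs 9, 1, 6, 3 → best response C1.
Column against M: payoffs 0, 7, 1, 8 → best response C4.
Column against B: payoffs 8, 1, 4, 6 → best response C1.
Mutual best responses: (M, C4); (B, C1).

Pure-strategy Nash equilibria: (M, C4), (B, C1)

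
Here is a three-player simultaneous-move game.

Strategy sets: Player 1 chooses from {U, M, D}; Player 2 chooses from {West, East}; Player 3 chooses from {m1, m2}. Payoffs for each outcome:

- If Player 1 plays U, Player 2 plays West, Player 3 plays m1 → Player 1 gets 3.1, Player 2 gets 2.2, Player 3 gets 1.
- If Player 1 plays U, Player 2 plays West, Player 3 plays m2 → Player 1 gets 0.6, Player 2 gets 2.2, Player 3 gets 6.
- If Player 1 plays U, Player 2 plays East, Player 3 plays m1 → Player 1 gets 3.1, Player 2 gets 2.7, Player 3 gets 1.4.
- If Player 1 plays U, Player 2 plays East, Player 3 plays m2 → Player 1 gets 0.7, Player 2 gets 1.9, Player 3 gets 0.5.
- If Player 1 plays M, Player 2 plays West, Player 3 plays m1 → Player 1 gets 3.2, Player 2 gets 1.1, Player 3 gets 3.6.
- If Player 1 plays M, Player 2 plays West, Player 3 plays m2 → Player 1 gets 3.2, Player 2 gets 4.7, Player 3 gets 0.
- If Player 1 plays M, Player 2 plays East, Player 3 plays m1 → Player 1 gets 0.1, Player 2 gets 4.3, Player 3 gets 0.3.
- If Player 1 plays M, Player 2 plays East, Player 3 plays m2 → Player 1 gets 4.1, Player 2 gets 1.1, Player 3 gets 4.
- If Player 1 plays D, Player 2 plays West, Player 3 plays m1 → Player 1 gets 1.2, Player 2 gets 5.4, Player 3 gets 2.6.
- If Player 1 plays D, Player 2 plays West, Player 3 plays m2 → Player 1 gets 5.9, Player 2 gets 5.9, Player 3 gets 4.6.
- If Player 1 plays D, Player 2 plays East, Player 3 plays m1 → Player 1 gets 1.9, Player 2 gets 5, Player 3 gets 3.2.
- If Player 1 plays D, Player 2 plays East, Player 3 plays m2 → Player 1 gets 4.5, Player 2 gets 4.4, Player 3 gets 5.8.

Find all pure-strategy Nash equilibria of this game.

The pure Nash equilibria are (U, East, m1) and (D, West, m2).

(U, West, m1): Player 1 can switch to M (3.1 → 3.2). Not NE.
(U, West, m2): Player 1 can switch to M (0.6 → 3.2). Not NE.
(U, East, m1): Player 1 gets 3.1, best alternative 1.9; Player 2 gets 2.7, best alternative 2.2; Player 3 gets 1.4, best alternative 0.5. No profitable deviation — NE.
(U, East, m2): Player 1 can switch to M (0.7 → 4.1). Not NE.
(M, West, m1): Player 2 can switch to East (1.1 → 4.3). Not NE.
(M, West, m2): Player 1 can switch to D (3.2 → 5.9). Not NE.
(M, East, m1): Player 1 can switch to U (0.1 → 3.1). Not NE.
(M, East, m2): Player 1 can switch to D (4.1 → 4.5). Not NE.
(D, West, m1): Player 1 can switch to U (1.2 → 3.1). Not NE.
(D, West, m2): Player 1 gets 5.9, best alternative 3.2; Player 2 gets 5.9, best alternative 4.4; Player 3 gets 4.6, best alternative 2.6. No profitable deviation — NE.
(D, East, m1): Player 1 can switch to U (1.9 → 3.1). Not NE.
(D, East, m2): Player 2 can switch to West (4.4 → 5.9). Not NE.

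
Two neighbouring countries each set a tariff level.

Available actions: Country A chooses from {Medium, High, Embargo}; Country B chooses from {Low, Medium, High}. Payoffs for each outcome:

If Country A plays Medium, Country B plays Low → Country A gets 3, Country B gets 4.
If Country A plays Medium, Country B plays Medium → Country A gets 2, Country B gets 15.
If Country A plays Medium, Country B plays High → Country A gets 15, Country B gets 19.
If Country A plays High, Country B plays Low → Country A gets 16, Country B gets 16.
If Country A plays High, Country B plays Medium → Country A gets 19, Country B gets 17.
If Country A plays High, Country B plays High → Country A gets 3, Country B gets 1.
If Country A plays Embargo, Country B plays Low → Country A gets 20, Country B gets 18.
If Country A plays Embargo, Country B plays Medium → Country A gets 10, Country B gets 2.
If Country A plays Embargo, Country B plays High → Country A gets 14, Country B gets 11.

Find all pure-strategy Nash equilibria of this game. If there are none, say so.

For each player, find the best response to each opponent profile; mutual best responses are the pure NE.
Country A against Low: payoffs 3, 16, 20 → best response Embargo.
Country A against Medium: payoffs 2, 19, 10 → best response High.
Country A against High: payoffs 15, 3, 14 → best response Medium.
Country B against Medium: payoffs 4, 15, 19 → best response High.
Country B against High: payoffs 16, 17, 1 → best response Medium.
Country B against Embargo: payoffs 18, 2, 11 → best response Low.
Mutual best responses: (Medium, High); (High, Medium); (Embargo, Low).

The pure Nash equilibria are (Medium, High), (High, Medium), (Embargo, Low).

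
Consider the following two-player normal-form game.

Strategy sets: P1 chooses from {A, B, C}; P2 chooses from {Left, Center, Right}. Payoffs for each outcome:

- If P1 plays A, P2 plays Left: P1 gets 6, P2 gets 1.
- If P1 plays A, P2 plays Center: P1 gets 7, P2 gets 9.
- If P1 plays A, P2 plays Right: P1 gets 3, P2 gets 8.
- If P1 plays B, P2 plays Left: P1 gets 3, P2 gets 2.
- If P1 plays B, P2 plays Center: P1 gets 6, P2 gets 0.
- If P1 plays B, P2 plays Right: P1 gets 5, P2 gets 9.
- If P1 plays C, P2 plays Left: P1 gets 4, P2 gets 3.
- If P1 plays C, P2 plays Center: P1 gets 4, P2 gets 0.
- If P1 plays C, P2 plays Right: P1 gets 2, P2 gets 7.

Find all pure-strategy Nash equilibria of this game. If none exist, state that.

P1 against Left: payoffs 6, 3, 4 → best response A.
P1 against Center: payoffs 7, 6, 4 → best response A.
P1 against Right: payoffs 3, 5, 2 → best response B.
P2 against A: payoffs 1, 9, 8 → best response Center.
P2 against B: payoffs 2, 0, 9 → best response Right.
P2 against C: payoffs 3, 0, 7 → best response Right.
Mutual best responses: (A, Center); (B, Right).

Pure-strategy Nash equilibria: (A, Center); (B, Right)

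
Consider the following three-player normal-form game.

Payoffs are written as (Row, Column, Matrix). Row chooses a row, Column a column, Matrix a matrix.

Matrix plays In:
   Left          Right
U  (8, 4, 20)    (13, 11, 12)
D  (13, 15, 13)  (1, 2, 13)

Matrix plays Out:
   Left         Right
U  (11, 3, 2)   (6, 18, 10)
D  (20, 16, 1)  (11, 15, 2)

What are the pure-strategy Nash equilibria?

(U, Right, In) and (D, Left, In)

(U, Left, In): Row can switch to D (8 → 13). Not NE.
(U, Left, Out): Row can switch to D (11 → 20). Not NE.
(U, Right, In): Row gets 13, best alternative 1; Column gets 11, best alternative 4; Matrix gets 12, best alternative 10. No profitable deviation — NE.
(U, Right, Out): Row can switch to D (6 → 11). Not NE.
(D, Left, In): Row gets 13, best alternative 8; Column gets 15, best alternative 2; Matrix gets 13, best alternative 1. No profitable deviation — NE.
(D, Left, Out): Matrix can switch to In (1 → 13). Not NE.
(D, Right, In): Row can switch to U (1 → 13). Not NE.
(D, Right, Out): Column can switch to Left (15 → 16). Not NE.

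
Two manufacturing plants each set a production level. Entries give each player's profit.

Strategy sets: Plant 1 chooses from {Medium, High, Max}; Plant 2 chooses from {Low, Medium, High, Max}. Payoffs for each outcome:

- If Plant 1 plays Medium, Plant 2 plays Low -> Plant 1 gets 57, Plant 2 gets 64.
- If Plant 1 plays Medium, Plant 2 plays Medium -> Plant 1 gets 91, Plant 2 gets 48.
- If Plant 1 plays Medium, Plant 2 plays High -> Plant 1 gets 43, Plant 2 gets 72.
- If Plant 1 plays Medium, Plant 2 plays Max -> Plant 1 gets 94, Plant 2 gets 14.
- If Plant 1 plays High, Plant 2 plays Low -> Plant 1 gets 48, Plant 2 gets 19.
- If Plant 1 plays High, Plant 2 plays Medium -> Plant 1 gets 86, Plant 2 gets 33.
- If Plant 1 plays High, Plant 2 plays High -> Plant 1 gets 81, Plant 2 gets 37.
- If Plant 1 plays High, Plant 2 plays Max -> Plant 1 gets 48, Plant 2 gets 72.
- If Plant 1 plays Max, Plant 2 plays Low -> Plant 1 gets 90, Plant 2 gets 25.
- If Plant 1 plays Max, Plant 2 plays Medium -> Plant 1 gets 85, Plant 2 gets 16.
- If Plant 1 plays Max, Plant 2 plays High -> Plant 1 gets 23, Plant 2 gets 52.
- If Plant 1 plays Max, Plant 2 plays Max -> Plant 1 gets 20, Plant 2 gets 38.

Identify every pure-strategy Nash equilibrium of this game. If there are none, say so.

This game has no pure Nash equilibrium.

Plant 1 against Low: payoffs 57, 48, 90 → best response Max.
Plant 1 against Medium: payoffs 91, 86, 85 → best response Medium.
Plant 1 against High: payoffs 43, 81, 23 → best response High.
Plant 1 against Max: payoffs 94, 48, 20 → best response Medium.
Plant 2 against Medium: payoffs 64, 48, 72, 14 → best response High.
Plant 2 against High: payoffs 19, 33, 37, 72 → best response Max.
Plant 2 against Max: payoffs 25, 16, 52, 38 → best response High.
No profile is a mutual best response for all players.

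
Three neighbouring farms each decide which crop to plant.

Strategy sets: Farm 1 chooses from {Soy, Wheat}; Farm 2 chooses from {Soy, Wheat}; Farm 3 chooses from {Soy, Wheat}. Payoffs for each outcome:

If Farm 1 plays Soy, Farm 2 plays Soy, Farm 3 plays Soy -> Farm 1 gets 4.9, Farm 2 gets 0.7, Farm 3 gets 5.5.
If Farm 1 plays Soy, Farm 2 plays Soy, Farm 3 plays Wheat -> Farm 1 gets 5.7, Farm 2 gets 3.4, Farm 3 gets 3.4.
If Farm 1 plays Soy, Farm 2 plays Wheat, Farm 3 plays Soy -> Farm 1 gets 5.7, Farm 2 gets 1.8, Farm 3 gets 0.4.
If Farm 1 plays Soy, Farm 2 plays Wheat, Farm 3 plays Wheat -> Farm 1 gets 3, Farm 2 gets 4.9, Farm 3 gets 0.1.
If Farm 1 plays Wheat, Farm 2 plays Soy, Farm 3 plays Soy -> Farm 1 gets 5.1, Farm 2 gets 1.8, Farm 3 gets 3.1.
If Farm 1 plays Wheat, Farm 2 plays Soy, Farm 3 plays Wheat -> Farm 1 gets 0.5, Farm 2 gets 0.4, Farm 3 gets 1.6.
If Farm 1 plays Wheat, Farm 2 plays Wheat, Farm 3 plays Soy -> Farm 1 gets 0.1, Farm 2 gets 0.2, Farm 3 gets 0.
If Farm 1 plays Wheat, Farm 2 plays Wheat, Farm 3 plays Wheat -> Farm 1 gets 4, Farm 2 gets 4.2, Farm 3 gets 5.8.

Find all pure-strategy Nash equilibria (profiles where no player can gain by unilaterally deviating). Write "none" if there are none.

Pure-strategy Nash equilibria: (Soy, Wheat, Soy) and (Wheat, Soy, Soy) and (Wheat, Wheat, Wheat)

(Soy, Soy, Soy): Farm 1 can switch to Wheat (4.9 → 5.1). Not NE.
(Soy, Soy, Wheat): Farm 2 can switch to Wheat (3.4 → 4.9). Not NE.
(Soy, Wheat, Soy): Farm 1 gets 5.7, best alternative 0.1; Farm 2 gets 1.8, best alternative 0.7; Farm 3 gets 0.4, best alternative 0.1. No profitable deviation — NE.
(Soy, Wheat, Wheat): Farm 1 can switch to Wheat (3 → 4). Not NE.
(Wheat, Soy, Soy): Farm 1 gets 5.1, best alternative 4.9; Farm 2 gets 1.8, best alternative 0.2; Farm 3 gets 3.1, best alternative 1.6. No profitable deviation — NE.
(Wheat, Soy, Wheat): Farm 1 can switch to Soy (0.5 → 5.7). Not NE.
(Wheat, Wheat, Soy): Farm 1 can switch to Soy (0.1 → 5.7). Not NE.
(Wheat, Wheat, Wheat): Farm 1 gets 4, best alternative 3; Farm 2 gets 4.2, best alternative 0.4; Farm 3 gets 5.8, best alternative 0. No profitable deviation — NE.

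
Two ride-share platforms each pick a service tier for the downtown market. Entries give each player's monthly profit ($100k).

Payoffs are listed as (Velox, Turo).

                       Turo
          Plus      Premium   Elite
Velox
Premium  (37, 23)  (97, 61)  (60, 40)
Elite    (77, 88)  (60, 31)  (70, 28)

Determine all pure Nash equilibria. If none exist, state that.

(Premium, Plus): Velox can switch to Elite (37 → 77). Not NE.
(Premium, Premium): Velox gets 97, best alternative 60; Turo gets 61, best alternative 40. No profitable deviation — NE.
(Premium, Elite): Velox can switch to Elite (60 → 70). Not NE.
(Elite, Plus): Velox gets 77, best alternative 37; Turo gets 88, best alternative 31. No profitable deviation — NE.
(Elite, Premium): Velox can switch to Premium (60 → 97). Not NE.
(Elite, Elite): Turo can switch to Plus (28 → 88). Not NE.

(Premium, Premium) and (Elite, Plus)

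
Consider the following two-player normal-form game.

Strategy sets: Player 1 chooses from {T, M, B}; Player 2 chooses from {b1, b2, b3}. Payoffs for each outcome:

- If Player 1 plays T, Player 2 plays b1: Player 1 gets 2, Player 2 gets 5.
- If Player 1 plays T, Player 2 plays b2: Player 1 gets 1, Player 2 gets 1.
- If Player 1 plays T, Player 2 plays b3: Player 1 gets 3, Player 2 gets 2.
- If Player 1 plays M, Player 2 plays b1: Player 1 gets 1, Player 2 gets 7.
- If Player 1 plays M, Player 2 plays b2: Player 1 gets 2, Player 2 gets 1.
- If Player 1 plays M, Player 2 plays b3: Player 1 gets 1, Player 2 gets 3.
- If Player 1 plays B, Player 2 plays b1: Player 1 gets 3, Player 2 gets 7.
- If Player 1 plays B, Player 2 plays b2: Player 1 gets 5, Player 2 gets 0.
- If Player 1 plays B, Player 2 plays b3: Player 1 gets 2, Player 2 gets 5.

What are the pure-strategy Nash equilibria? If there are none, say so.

(B, b1)

Check each profile: it is a Nash equilibrium iff no player can strictly gain by switching unilaterally.
(T, b1): Player 1 can switch to B (2 → 3). Not NE.
(T, b2): Player 1 can switch to M (1 → 2). Not NE.
(T, b3): Player 2 can switch to b1 (2 → 5). Not NE.
(M, b1): Player 1 can switch to T (1 → 2). Not NE.
(M, b2): Player 1 can switch to B (2 → 5). Not NE.
(M, b3): Player 1 can switch to T (1 → 3). Not NE.
(B, b1): Player 1 gets 3, best alternative 2; Player 2 gets 7, best alternative 5. No profitable deviation — NE.
(B, b2): Player 2 can switch to b1 (0 → 7). Not NE.
(B, b3): Player 1 can switch to T (2 → 3). Not NE.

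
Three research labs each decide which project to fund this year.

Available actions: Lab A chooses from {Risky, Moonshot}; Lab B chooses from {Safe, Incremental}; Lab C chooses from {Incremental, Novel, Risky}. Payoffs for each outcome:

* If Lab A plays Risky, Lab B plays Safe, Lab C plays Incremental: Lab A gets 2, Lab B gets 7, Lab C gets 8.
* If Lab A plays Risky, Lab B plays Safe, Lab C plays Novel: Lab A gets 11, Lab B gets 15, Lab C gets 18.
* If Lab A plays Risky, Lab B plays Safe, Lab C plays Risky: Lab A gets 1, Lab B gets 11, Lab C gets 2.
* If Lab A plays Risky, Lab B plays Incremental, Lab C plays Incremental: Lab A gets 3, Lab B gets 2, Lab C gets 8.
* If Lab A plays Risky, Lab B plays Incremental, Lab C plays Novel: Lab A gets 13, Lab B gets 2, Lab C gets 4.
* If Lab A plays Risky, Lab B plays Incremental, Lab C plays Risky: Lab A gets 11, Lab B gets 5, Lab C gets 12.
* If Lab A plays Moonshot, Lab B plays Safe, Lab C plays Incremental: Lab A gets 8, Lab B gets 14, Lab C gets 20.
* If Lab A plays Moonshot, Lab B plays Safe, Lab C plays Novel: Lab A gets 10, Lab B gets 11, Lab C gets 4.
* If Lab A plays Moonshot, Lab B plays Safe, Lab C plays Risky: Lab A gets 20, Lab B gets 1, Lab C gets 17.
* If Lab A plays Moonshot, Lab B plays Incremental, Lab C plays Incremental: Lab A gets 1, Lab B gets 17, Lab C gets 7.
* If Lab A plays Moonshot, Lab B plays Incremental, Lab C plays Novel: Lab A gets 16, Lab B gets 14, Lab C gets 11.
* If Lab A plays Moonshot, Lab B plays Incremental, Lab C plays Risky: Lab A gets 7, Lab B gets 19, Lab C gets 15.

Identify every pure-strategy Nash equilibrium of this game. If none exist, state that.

The unique pure-strategy Nash equilibrium is (Risky, Safe, Novel).

Lab A against (Safe, Incremental): payoffs 2, 8 → best response Moonshot.
Lab A against (Safe, Novel): payoffs 11, 10 → best response Risky.
Lab A against (Safe, Risky): payoffs 1, 20 → best response Moonshot.
Lab A against (Incremental, Incremental): payoffs 3, 1 → best response Risky.
Lab A against (Incremental, Novel): payoffs 13, 16 → best response Moonshot.
Lab A against (Incremental, Risky): payoffs 11, 7 → best response Risky.
Lab B against (Risky, Incremental): payoffs 7, 2 → best response Safe.
Lab B against (Risky, Novel): payoffs 15, 2 → best response Safe.
Lab B against (Risky, Risky): payoffs 11, 5 → best response Safe.
Lab B against (Moonshot, Incremental): payoffs 14, 17 → best response Incremental.
Lab B against (Moonshot, Novel): payoffs 11, 14 → best response Incremental.
Lab B against (Moonshot, Risky): payoffs 1, 19 → best response Incremental.
Lab C against (Risky, Safe): payoffs 8, 18, 2 → best response Novel.
Lab C against (Risky, Incremental): payoffs 8, 4, 12 → best response Risky.
Lab C against (Moonshot, Safe): payoffs 20, 4, 17 → best response Incremental.
Lab C against (Moonshot, Incremental): payoffs 7, 11, 15 → best response Risky.
Mutual best responses: (Risky, Safe, Novel).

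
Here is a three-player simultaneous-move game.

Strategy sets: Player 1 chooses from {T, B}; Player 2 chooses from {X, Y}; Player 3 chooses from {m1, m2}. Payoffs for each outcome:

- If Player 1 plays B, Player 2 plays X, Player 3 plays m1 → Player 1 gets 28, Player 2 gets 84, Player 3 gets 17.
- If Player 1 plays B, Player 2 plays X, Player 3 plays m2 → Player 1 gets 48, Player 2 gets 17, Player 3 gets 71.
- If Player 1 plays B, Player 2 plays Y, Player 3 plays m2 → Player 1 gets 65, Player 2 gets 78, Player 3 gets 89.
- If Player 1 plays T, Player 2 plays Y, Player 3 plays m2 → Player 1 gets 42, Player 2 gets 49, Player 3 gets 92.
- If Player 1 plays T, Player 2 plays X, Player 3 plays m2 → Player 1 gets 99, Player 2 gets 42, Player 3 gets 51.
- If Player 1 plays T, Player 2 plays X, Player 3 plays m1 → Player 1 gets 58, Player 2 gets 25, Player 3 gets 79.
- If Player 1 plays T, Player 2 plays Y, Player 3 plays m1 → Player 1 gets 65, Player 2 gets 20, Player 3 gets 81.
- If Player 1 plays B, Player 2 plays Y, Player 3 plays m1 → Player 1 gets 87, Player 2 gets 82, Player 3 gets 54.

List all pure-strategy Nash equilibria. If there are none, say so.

Mark each player's best response to every combination of opponents' strategies; a profile where every player is best-responding is a pure Nash equilibrium.
Player 1 against (X, m1): payoffs 58, 28 → best response T.
Player 1 against (X, m2): payoffs 99, 48 → best response T.
Player 1 against (Y, m1): payoffs 65, 87 → best response B.
Player 1 against (Y, m2): payoffs 42, 65 → best response B.
Player 2 against (T, m1): payoffs 25, 20 → best response X.
Player 2 against (T, m2): payoffs 42, 49 → best response Y.
Player 2 against (B, m1): payoffs 84, 82 → best response X.
Player 2 against (B, m2): payoffs 17, 78 → best response Y.
Player 3 against (T, X): payoffs 79, 51 → best response m1.
Player 3 against (T, Y): payoffs 81, 92 → best response m2.
Player 3 against (B, X): payoffs 17, 71 → best response m2.
Player 3 against (B, Y): payoffs 54, 89 → best response m2.
Mutual best responses: (T, X, m1); (B, Y, m2).

The pure Nash equilibria are (T, X, m1) and (B, Y, m2).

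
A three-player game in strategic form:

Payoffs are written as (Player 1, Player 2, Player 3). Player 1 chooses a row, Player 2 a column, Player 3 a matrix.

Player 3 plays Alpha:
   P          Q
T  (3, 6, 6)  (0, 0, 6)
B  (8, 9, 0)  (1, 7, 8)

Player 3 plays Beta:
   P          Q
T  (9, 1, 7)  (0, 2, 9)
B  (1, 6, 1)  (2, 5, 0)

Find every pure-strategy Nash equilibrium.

For each strategy profile, look for a profitable unilateral deviation.
(T, P, Alpha): Player 1 can switch to B (3 → 8). Not NE.
(T, P, Beta): Player 2 can switch to Q (1 → 2). Not NE.
(T, Q, Alpha): Player 1 can switch to B (0 → 1). Not NE.
(T, Q, Beta): Player 1 can switch to B (0 → 2). Not NE.
(B, P, Alpha): Player 3 can switch to Beta (0 → 1). Not NE.
(B, P, Beta): Player 1 can switch to T (1 → 9). Not NE.
(B, Q, Alpha): Player 2 can switch to P (7 → 9). Not NE.
(B, Q, Beta): Player 2 can switch to P (5 → 6). Not NE.

There is no pure-strategy Nash equilibrium.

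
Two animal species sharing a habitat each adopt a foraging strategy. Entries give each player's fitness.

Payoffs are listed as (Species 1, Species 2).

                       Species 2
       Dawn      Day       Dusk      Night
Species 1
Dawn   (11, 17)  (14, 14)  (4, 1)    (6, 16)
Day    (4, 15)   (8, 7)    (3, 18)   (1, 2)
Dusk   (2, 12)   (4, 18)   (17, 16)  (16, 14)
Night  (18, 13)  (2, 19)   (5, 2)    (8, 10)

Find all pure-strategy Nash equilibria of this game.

none

Species 1 against Dawn: payoffs 11, 4, 2, 18 → best response Night.
Species 1 against Day: payoffs 14, 8, 4, 2 → best response Dawn.
Species 1 against Dusk: payoffs 4, 3, 17, 5 → best response Dusk.
Species 1 against Night: payoffs 6, 1, 16, 8 → best response Dusk.
Species 2 against Dawn: payoffs 17, 14, 1, 16 → best response Dawn.
Species 2 against Day: payoffs 15, 7, 18, 2 → best response Dusk.
Species 2 against Dusk: payoffs 12, 18, 16, 14 → best response Day.
Species 2 against Night: payoffs 13, 19, 2, 10 → best response Day.
No profile is a mutual best response for all players.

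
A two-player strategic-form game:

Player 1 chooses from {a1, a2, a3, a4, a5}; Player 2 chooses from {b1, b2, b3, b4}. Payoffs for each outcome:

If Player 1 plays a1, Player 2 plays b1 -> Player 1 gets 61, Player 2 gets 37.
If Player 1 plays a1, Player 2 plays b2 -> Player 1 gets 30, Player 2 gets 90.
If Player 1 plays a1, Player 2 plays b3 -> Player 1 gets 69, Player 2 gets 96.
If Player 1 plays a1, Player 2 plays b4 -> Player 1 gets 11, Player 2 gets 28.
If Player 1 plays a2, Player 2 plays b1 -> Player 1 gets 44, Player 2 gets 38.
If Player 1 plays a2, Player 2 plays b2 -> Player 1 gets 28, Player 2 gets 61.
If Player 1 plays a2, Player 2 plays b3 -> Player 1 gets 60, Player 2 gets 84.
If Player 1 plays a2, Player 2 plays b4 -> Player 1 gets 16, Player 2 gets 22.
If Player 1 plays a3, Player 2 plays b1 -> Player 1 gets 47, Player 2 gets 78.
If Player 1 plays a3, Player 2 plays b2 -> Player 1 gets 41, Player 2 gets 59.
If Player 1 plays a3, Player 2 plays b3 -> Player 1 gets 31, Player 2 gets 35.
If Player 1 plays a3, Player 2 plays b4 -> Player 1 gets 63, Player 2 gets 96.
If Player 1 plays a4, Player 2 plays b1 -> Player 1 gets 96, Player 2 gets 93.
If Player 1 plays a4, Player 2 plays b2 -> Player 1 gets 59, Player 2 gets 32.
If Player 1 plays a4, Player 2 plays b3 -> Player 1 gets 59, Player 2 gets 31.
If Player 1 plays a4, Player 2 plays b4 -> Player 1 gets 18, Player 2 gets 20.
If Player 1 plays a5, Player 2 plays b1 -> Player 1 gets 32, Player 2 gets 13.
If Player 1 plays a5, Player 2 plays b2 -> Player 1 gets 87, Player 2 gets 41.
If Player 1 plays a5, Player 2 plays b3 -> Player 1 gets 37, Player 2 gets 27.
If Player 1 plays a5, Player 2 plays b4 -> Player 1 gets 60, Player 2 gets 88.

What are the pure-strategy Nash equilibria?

Pure-strategy Nash equilibria: (a1, b3), (a3, b4), (a4, b1)

(a1, b1): Player 1 can switch to a4 (61 → 96). Not NE.
(a1, b2): Player 1 can switch to a3 (30 → 41). Not NE.
(a1, b3): Player 1 gets 69, best alternative 60; Player 2 gets 96, best alternative 90. No profitable deviation — NE.
(a1, b4): Player 1 can switch to a2 (11 → 16). Not NE.
(a2, b1): Player 1 can switch to a1 (44 → 61). Not NE.
(a2, b2): Player 1 can switch to a1 (28 → 30). Not NE.
(a2, b3): Player 1 can switch to a1 (60 → 69). Not NE.
(a2, b4): Player 1 can switch to a3 (16 → 63). Not NE.
(a3, b1): Player 1 can switch to a1 (47 → 61). Not NE.
(a3, b4): Player 1 gets 63, best alternative 60; Player 2 gets 96, best alternative 78. No profitable deviation — NE.
(a4, b1): Player 1 gets 96, best alternative 61; Player 2 gets 93, best alternative 32. No profitable deviation — NE.
(The remaining 9 profiles each have a profitable deviation by the same check.)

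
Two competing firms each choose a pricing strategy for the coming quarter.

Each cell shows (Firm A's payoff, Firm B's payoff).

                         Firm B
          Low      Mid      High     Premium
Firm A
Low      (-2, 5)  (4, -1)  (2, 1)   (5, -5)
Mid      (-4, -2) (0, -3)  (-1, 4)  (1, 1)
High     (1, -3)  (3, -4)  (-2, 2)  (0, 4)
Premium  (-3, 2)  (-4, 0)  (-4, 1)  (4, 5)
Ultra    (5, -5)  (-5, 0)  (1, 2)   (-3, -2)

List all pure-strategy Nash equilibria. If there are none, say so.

Mark each player's best response to every combination of opponents' strategies; a profile where every player is best-responding is a pure Nash equilibrium.
Firm A against Low: payoffs -2, -4, 1, -3, 5 → best response Ultra.
Firm A against Mid: payoffs 4, 0, 3, -4, -5 → best response Low.
Firm A against High: payoffs 2, -1, -2, -4, 1 → best response Low.
Firm A against Premium: payoffs 5, 1, 0, 4, -3 → best response Low.
Firm B against Low: payoffs 5, -1, 1, -5 → best response Low.
Firm B against Mid: payoffs -2, -3, 4, 1 → best response High.
Firm B against High: payoffs -3, -4, 2, 4 → best response Premium.
Firm B against Premium: payoffs 2, 0, 1, 5 → best response Premium.
Firm B against Ultra: payoffs -5, 0, 2, -2 → best response High.
No profile is a mutual best response for all players.

No pure-strategy Nash equilibrium.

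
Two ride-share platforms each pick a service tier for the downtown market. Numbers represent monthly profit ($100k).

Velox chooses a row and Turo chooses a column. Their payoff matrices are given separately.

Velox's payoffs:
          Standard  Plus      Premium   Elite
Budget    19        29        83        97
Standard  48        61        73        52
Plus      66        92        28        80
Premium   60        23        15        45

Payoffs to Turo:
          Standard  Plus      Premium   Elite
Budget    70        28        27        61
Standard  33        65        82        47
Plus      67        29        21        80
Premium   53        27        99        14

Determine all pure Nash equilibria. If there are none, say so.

There is no pure-strategy Nash equilibrium.

Velox against Standard: payoffs 19, 48, 66, 60 → best response Plus.
Velox against Plus: payoffs 29, 61, 92, 23 → best response Plus.
Velox against Premium: payoffs 83, 73, 28, 15 → best response Budget.
Velox against Elite: payoffs 97, 52, 80, 45 → best response Budget.
Turo against Budget: payoffs 70, 28, 27, 61 → best response Standard.
Turo against Standard: payoffs 33, 65, 82, 47 → best response Premium.
Turo against Plus: payoffs 67, 29, 21, 80 → best response Elite.
Turo against Premium: payoffs 53, 27, 99, 14 → best response Premium.
No profile is a mutual best response for all players.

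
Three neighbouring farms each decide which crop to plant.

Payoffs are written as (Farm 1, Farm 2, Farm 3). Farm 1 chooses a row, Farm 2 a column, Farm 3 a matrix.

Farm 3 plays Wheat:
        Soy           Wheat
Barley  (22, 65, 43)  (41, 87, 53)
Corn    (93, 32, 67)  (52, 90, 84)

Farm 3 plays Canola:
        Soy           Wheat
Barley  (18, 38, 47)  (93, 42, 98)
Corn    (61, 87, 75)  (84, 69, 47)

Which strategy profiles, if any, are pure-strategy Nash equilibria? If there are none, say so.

For each player, find the best response to each opponent profile; mutual best responses are the pure NE.
Farm 1 against (Soy, Wheat): payoffs 22, 93 → best response Corn.
Farm 1 against (Soy, Canola): payoffs 18, 61 → best response Corn.
Farm 1 against (Wheat, Wheat): payoffs 41, 52 → best response Corn.
Farm 1 against (Wheat, Canola): payoffs 93, 84 → best response Barley.
Farm 2 against (Barley, Wheat): payoffs 65, 87 → best response Wheat.
Farm 2 against (Barley, Canola): payoffs 38, 42 → best response Wheat.
Farm 2 against (Corn, Wheat): payoffs 32, 90 → best response Wheat.
Farm 2 against (Corn, Canola): payoffs 87, 69 → best response Soy.
Farm 3 against (Barley, Soy): payoffs 43, 47 → best response Canola.
Farm 3 against (Barley, Wheat): payoffs 53, 98 → best response Canola.
Farm 3 against (Corn, Soy): payoffs 67, 75 → best response Canola.
Farm 3 against (Corn, Wheat): payoffs 84, 47 → best response Wheat.
Mutual best responses: (Barley, Wheat, Canola); (Corn, Soy, Canola); (Corn, Wheat, Wheat).

(Barley, Wheat, Canola) and (Corn, Soy, Canola) and (Corn, Wheat, Wheat)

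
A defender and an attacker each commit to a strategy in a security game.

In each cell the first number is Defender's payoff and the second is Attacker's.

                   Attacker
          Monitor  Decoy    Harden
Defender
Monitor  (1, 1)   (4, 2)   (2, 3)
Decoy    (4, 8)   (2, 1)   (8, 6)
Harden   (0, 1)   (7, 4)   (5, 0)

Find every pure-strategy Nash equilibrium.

Mark each player's best response to every combination of opponents' strategies; a profile where every player is best-responding is a pure Nash equilibrium.
Defender against Monitor: payoffs 1, 4, 0 → best response Decoy.
Defender against Decoy: payoffs 4, 2, 7 → best response Harden.
Defender against Harden: payoffs 2, 8, 5 → best response Decoy.
Attacker against Monitor: payoffs 1, 2, 3 → best response Harden.
Attacker against Decoy: payoffs 8, 1, 6 → best response Monitor.
Attacker against Harden: payoffs 1, 4, 0 → best response Decoy.
Mutual best responses: (Decoy, Monitor); (Harden, Decoy).

(Decoy, Monitor); (Harden, Decoy)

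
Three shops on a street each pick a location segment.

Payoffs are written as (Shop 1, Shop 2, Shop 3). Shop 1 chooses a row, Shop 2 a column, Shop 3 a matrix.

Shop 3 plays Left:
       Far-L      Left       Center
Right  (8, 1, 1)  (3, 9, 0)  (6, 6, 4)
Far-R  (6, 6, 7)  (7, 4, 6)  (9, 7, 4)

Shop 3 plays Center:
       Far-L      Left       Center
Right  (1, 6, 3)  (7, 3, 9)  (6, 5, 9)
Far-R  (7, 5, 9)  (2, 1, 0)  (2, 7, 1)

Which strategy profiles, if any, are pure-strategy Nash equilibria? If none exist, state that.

(Far-R, Center, Left)

Shop 1 against (Far-L, Left): payoffs 8, 6 → best response Right.
Shop 1 against (Far-L, Center): payoffs 1, 7 → best response Far-R.
Shop 1 against (Left, Left): payoffs 3, 7 → best response Far-R.
Shop 1 against (Left, Center): payoffs 7, 2 → best response Right.
Shop 1 against (Center, Left): payoffs 6, 9 → best response Far-R.
Shop 1 against (Center, Center): payoffs 6, 2 → best response Right.
Shop 2 against (Right, Left): payoffs 1, 9, 6 → best response Left.
Shop 2 against (Right, Center): payoffs 6, 3, 5 → best response Far-L.
Shop 2 against (Far-R, Left): payoffs 6, 4, 7 → best response Center.
Shop 2 against (Far-R, Center): payoffs 5, 1, 7 → best response Center.
Shop 3 against (Right, Far-L): payoffs 1, 3 → best response Center.
Shop 3 against (Right, Left): payoffs 0, 9 → best response Center.
Shop 3 against (Right, Center): payoffs 4, 9 → best response Center.
Shop 3 against (Far-R, Far-L): payoffs 7, 9 → best response Center.
Shop 3 against (Far-R, Left): payoffs 6, 0 → best response Left.
Shop 3 against (Far-R, Center): payoffs 4, 1 → best response Left.
Mutual best responses: (Far-R, Center, Left).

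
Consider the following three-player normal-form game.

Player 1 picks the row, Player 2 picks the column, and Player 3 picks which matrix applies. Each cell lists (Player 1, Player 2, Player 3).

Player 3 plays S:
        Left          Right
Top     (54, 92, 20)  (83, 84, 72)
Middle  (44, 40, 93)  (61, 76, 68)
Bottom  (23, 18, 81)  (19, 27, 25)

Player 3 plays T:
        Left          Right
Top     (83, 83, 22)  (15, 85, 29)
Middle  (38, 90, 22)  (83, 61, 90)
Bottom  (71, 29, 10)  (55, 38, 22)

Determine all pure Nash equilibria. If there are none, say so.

Player 1 against (Left, S): payoffs 54, 44, 23 → best response Top.
Player 1 against (Left, T): payoffs 83, 38, 71 → best response Top.
Player 1 against (Right, S): payoffs 83, 61, 19 → best response Top.
Player 1 against (Right, T): payoffs 15, 83, 55 → best response Middle.
Player 2 against (Top, S): payoffs 92, 84 → best response Left.
Player 2 against (Top, T): payoffs 83, 85 → best response Right.
Player 2 against (Middle, S): payoffs 40, 76 → best response Right.
Player 2 against (Middle, T): payoffs 90, 61 → best response Left.
Player 2 against (Bottom, S): payoffs 18, 27 → best response Right.
Player 2 against (Bottom, T): payoffs 29, 38 → best response Right.
Player 3 against (Top, Left): payoffs 20, 22 → best response T.
Player 3 against (Top, Right): payoffs 72, 29 → best response S.
Player 3 against (Middle, Left): payoffs 93, 22 → best response S.
Player 3 against (Middle, Right): payoffs 68, 90 → best response T.
Player 3 against (Bottom, Left): payoffs 81, 10 → best response S.
Player 3 against (Bottom, Right): payoffs 25, 22 → best response S.
No profile is a mutual best response for all players.

This game has no pure Nash equilibrium.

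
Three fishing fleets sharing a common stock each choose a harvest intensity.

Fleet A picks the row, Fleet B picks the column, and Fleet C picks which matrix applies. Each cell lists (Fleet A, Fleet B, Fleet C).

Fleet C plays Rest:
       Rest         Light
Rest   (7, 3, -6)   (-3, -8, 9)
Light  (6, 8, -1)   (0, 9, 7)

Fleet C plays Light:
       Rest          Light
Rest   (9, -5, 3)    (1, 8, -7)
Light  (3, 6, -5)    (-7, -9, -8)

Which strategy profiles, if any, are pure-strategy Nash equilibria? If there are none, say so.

(Light, Light, Rest)

For each strategy profile, look for a profitable unilateral deviation.
(Rest, Rest, Rest): Fleet C can switch to Light (-6 → 3). Not NE.
(Rest, Rest, Light): Fleet B can switch to Light (-5 → 8). Not NE.
(Rest, Light, Rest): Fleet A can switch to Light (-3 → 0). Not NE.
(Rest, Light, Light): Fleet C can switch to Rest (-7 → 9). Not NE.
(Light, Rest, Rest): Fleet A can switch to Rest (6 → 7). Not NE.
(Light, Rest, Light): Fleet A can switch to Rest (3 → 9). Not NE.
(Light, Light, Rest): Fleet A gets 0, best alternative -3; Fleet B gets 9, best alternative 8; Fleet C gets 7, best alternative -8. No profitable deviation — NE.
(Light, Light, Light): Fleet A can switch to Rest (-7 → 1). Not NE.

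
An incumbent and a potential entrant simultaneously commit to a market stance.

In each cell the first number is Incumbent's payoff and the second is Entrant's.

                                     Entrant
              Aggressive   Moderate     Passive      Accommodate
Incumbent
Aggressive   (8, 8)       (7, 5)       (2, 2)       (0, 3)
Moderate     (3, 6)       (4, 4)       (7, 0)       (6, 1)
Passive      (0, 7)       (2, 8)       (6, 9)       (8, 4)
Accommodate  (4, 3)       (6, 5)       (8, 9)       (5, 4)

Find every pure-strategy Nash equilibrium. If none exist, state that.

The pure Nash equilibria are (Aggressive, Aggressive) and (Accommodate, Passive).

For each player, find the best response to each opponent profile; mutual best responses are the pure NE.
Incumbent against Aggressive: payoffs 8, 3, 0, 4 → best response Aggressive.
Incumbent against Moderate: payoffs 7, 4, 2, 6 → best response Aggressive.
Incumbent against Passive: payoffs 2, 7, 6, 8 → best response Accommodate.
Incumbent against Accommodate: payoffs 0, 6, 8, 5 → best response Passive.
Entrant against Aggressive: payoffs 8, 5, 2, 3 → best response Aggressive.
Entrant against Moderate: payoffs 6, 4, 0, 1 → best response Aggressive.
Entrant against Passive: payoffs 7, 8, 9, 4 → best response Passive.
Entrant against Accommodate: payoffs 3, 5, 9, 4 → best response Passive.
Mutual best responses: (Aggressive, Aggressive); (Accommodate, Passive).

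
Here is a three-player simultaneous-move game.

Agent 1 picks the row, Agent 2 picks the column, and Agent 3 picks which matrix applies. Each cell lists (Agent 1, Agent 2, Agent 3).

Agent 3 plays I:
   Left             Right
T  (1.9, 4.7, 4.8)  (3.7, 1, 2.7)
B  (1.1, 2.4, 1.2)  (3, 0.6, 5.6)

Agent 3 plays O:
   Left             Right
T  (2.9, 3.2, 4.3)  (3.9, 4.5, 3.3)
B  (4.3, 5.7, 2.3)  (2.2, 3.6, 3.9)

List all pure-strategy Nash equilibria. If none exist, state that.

Agent 1 against (Left, I): payoffs 1.9, 1.1 → best response T.
Agent 1 against (Left, O): payoffs 2.9, 4.3 → best response B.
Agent 1 against (Right, I): payoffs 3.7, 3 → best response T.
Agent 1 against (Right, O): payoffs 3.9, 2.2 → best response T.
Agent 2 against (T, I): payoffs 4.7, 1 → best response Left.
Agent 2 against (T, O): payoffs 3.2, 4.5 → best response Right.
Agent 2 against (B, I): payoffs 2.4, 0.6 → best response Left.
Agent 2 against (B, O): payoffs 5.7, 3.6 → best response Left.
Agent 3 against (T, Left): payoffs 4.8, 4.3 → best response I.
Agent 3 against (T, Right): payoffs 2.7, 3.3 → best response O.
Agent 3 against (B, Left): payoffs 1.2, 2.3 → best response O.
Agent 3 against (B, Right): payoffs 5.6, 3.9 → best response I.
Mutual best responses: (T, Left, I); (T, Right, O); (B, Left, O).

Pure-strategy Nash equilibria: (T, Left, I); (T, Right, O); (B, Left, O)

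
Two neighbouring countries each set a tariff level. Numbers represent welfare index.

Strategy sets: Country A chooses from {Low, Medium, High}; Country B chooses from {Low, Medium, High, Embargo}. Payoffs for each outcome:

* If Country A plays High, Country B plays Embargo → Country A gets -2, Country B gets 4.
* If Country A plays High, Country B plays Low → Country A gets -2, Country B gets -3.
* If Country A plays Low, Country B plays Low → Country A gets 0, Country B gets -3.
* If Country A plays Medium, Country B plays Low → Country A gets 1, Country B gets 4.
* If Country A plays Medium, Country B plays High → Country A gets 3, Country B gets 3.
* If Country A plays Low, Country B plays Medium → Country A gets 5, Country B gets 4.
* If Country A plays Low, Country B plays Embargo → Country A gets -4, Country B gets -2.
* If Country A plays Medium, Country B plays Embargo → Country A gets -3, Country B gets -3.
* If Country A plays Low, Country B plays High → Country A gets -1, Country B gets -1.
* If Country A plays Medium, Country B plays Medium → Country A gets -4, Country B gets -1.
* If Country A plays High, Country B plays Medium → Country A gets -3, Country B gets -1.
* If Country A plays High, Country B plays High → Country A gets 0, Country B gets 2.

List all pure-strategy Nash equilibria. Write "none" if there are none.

(Low, Low): Country A can switch to Medium (0 → 1). Not NE.
(Low, Medium): Country A gets 5, best alternative -3; Country B gets 4, best alternative -1. No profitable deviation — NE.
(Low, High): Country A can switch to Medium (-1 → 3). Not NE.
(Low, Embargo): Country A can switch to Medium (-4 → -3). Not NE.
(Medium, Low): Country A gets 1, best alternative 0; Country B gets 4, best alternative 3. No profitable deviation — NE.
(Medium, Medium): Country A can switch to Low (-4 → 5). Not NE.
(Medium, High): Country B can switch to Low (3 → 4). Not NE.
(Medium, Embargo): Country A can switch to High (-3 → -2). Not NE.
(High, Low): Country A can switch to Low (-2 → 0). Not NE.
(High, Medium): Country A can switch to Low (-3 → 5). Not NE.
(High, High): Country A can switch to Medium (0 → 3). Not NE.
(High, Embargo): Country A gets -2, best alternative -3; Country B gets 4, best alternative 2. No profitable deviation — NE.

The pure Nash equilibria are (Low, Medium); (Medium, Low); (High, Embargo).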